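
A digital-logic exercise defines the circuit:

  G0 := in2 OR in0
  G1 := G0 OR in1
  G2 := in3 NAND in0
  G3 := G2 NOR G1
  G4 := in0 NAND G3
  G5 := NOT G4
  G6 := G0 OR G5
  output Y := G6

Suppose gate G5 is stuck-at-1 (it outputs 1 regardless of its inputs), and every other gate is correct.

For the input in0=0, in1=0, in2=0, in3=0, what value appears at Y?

Propagate with G5 forced: G0=0, G1=0, G2=1, G3=0, G4=1, G5=1 [stuck-at-1], G6=1.
So Y = 1. (Without the fault it would be 0.)

1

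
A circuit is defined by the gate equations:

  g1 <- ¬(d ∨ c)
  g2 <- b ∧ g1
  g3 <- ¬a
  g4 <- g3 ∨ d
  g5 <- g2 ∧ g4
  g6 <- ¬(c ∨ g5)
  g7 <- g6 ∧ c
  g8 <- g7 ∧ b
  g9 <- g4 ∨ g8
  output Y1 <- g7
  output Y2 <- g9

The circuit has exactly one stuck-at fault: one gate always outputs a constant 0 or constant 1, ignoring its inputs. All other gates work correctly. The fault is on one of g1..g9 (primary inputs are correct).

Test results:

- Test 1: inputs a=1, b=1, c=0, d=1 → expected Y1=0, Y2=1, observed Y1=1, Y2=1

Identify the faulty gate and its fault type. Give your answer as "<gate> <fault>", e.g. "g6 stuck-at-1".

g7 stuck-at-1

Fault-free values for test 1 (a=1, b=1, c=0, d=1): g1=0, g2=0, g3=0, g4=1, g5=0, g6=1, g7=0, g8=0, g9=1, giving Y1=0, Y2=1. Observed Y1=1, Y2=1.
Test 1: faults giving observed Y1=1, Y2=1 are {g7 stuck-at-1}.
Only g7 stuck-at-1 is consistent with every test.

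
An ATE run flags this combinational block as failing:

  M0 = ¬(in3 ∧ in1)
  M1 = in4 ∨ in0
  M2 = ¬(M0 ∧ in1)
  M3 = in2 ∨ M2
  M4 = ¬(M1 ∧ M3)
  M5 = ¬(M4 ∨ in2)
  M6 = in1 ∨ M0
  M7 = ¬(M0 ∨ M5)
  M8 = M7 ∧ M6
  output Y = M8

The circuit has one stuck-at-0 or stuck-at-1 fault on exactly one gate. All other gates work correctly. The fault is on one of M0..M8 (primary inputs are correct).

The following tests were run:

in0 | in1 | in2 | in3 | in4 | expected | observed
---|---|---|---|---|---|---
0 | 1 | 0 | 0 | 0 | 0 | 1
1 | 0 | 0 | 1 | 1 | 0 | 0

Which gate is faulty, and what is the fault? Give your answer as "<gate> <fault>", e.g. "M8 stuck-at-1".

Fault-free values for test 1 (in0=0, in1=1, in2=0, in3=0, in4=0): M0=1, M1=0, M2=0, M3=0, M4=1, M5=0, M6=1, M7=0, M8=0, giving Y=0. Observed 1.
Test 1: faults giving observed 1 are {M0 stuck-at-0, M7 stuck-at-1, M8 stuck-at-1}.
Test 2 (in0=1, in1=0, in2=0, in3=1, in4=1): fault-free M0=1, M1=1, M2=1, M3=1, M4=0, M5=1, M6=1, M7=0, M8=0 → 0; observed 0. Eliminates M7 stuck-at-1, M8 stuck-at-1.
Only M0 stuck-at-0 is consistent with every test.

M0 stuck-at-0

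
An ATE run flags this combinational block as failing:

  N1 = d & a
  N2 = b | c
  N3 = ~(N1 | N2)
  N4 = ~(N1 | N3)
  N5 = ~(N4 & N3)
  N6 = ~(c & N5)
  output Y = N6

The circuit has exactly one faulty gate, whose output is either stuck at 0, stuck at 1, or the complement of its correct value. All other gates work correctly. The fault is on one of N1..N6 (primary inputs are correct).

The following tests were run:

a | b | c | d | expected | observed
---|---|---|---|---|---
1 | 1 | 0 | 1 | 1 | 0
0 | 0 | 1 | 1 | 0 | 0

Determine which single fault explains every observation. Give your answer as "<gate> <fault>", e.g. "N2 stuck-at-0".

N6 stuck-at-0

Fault-free values for test 1 (a=1, b=1, c=0, d=1): N1=1, N2=1, N3=0, N4=0, N5=1, N6=1, giving Y=1. Observed 0.
Test 1: faults giving observed 0 are {N6 stuck-at-0, N6 inverted output}.
Test 2 (a=0, b=0, c=1, d=1): fault-free N1=0, N2=1, N3=0, N4=1, N5=1, N6=0 → 0; observed 0. Eliminates N6 inverted output.
Only N6 stuck-at-0 is consistent with every test.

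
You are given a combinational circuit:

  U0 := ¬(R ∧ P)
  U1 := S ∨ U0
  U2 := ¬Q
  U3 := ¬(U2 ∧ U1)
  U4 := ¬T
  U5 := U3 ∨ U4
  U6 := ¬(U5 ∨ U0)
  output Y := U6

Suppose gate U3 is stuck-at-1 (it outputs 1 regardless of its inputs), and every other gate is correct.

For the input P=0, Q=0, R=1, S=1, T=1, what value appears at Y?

0

Propagate with U3 forced: U0=1, U1=1, U2=1, U3=1 [stuck-at-1], U4=0, U5=1, U6=0.
So Y = 0. (Same as the fault-free value — the fault is masked on this input.)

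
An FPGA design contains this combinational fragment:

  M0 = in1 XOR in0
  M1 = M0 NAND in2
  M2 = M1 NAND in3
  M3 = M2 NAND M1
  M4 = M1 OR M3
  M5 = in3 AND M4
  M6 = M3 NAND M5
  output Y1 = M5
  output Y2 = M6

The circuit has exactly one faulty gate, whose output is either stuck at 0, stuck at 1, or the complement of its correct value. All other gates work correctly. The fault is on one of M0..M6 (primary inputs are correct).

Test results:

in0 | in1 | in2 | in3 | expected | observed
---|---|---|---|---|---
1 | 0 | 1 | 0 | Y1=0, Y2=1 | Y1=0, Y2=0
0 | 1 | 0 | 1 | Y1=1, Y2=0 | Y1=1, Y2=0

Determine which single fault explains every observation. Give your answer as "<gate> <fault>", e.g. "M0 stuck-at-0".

M6 stuck-at-0

Fault-free values for test 1 (in0=1, in1=0, in2=1, in3=0): M0=1, M1=0, M2=1, M3=1, M4=1, M5=0, M6=1, giving Y1=0, Y2=1. Observed Y1=0, Y2=0.
Test 1: faults giving observed Y1=0, Y2=0 are {M6 stuck-at-0, M6 inverted output}.
Test 2 (in0=0, in1=1, in2=0, in3=1): fault-free M0=1, M1=1, M2=0, M3=1, M4=1, M5=1, M6=0 → Y1=1, Y2=0; observed Y1=1, Y2=0. Eliminates M6 inverted output.
Only M6 stuck-at-0 is consistent with every test.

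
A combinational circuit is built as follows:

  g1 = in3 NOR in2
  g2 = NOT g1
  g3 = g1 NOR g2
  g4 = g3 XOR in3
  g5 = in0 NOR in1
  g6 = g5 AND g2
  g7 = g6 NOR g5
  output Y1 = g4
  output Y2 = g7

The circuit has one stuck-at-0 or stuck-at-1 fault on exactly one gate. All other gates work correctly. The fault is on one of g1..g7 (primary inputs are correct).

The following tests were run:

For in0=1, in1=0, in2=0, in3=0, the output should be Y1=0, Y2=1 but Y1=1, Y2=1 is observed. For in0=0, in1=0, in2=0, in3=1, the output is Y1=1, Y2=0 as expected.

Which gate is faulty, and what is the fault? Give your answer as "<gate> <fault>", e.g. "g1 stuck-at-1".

Fault-free values for test 1 (in0=1, in1=0, in2=0, in3=0): g1=1, g2=0, g3=0, g4=0, g5=0, g6=0, g7=1, giving Y1=0, Y2=1. Observed Y1=1, Y2=1.
Test 1: faults giving observed Y1=1, Y2=1 are {g3 stuck-at-1, g4 stuck-at-1}.
Test 2 (in0=0, in1=0, in2=0, in3=1): fault-free g1=0, g2=1, g3=0, g4=1, g5=1, g6=1, g7=0 → Y1=1, Y2=0; observed Y1=1, Y2=0. Eliminates g3 stuck-at-1.
Only g4 stuck-at-1 is consistent with every test.

g4 stuck-at-1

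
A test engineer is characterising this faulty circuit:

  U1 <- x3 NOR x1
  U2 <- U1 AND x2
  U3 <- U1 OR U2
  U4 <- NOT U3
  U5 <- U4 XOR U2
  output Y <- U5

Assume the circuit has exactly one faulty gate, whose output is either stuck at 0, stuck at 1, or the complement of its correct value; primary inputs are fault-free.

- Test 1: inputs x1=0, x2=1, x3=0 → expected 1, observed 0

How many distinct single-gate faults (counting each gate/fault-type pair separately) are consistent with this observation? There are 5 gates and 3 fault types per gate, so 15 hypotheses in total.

8

Fault-free: U1=1, U2=1, U3=1, U4=0, U5=1 → 1. Observed 0.
  U1: none of the 3 fault types match ✗
  U2: stuck-at-0, inverted output ✓; others ✗
  U3: stuck-at-0, inverted output ✓; others ✗
  U4: stuck-at-1, inverted output ✓; others ✗
  U5: stuck-at-0, inverted output ✓; others ✗
Consistent faults: {U2 stuck-at-0, U2 inverted output, U3 stuck-at-0, U3 inverted output, U4 stuck-at-1, U4 inverted output, U5 stuck-at-0, U5 inverted output} — 8 in all.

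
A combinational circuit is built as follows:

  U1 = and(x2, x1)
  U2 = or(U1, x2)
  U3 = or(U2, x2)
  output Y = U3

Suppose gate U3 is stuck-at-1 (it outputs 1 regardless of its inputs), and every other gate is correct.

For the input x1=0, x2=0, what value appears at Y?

1

Propagate with U3 forced: U1=0, U2=0, U3=1 [stuck-at-1].
So Y = 1. (Without the fault it would be 0.)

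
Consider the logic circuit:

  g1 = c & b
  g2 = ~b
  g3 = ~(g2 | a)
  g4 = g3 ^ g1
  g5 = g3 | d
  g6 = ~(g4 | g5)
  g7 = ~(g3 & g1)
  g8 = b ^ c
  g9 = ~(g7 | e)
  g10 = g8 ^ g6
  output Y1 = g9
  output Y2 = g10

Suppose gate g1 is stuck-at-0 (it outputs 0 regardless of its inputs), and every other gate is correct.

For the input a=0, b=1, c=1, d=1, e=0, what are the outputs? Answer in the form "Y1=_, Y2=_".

Y1=0, Y2=0

Propagate with g1 forced: g1=0 [stuck-at-0], g2=0, g3=1, g4=1, g5=1, g6=0, g7=1, g8=0, g9=0, g10=0.
So the outputs are Y1=0, Y2=0. (Without the fault they would be Y1=1, Y2=0.)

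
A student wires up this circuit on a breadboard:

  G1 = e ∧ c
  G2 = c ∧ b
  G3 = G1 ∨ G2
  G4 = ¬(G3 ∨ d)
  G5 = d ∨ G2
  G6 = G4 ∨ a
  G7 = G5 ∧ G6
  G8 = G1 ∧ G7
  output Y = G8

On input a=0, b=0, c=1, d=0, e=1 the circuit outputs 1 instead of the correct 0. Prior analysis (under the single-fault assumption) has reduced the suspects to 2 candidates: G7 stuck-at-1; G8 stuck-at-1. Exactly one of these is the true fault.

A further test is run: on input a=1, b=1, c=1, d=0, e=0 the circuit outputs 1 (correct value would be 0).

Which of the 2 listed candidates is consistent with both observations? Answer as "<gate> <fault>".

G8 stuck-at-1

Evaluate each candidate on input a=1, b=1, c=1, d=0, e=0:
  G7 stuck-at-1: G1=0, G2=1, G3=1, G4=0, G5=1, G6=1, G7=1 [stuck-at-1], G8=0 → 0 — eliminated
  G8 stuck-at-1: G1=0, G2=1, G3=1, G4=0, G5=1, G6=1, G7=1, G8=1 [stuck-at-1] → 1 — matches
Only G8 stuck-at-1 reproduces the observed 1.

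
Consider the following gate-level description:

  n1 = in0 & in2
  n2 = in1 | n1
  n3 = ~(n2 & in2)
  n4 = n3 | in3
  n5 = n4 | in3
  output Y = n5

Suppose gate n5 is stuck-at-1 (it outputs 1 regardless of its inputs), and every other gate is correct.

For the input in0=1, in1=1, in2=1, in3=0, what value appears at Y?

1

Propagate with n5 forced: n1=1, n2=1, n3=0, n4=0, n5=1 [stuck-at-1].
So Y = 1. (Without the fault it would be 0.)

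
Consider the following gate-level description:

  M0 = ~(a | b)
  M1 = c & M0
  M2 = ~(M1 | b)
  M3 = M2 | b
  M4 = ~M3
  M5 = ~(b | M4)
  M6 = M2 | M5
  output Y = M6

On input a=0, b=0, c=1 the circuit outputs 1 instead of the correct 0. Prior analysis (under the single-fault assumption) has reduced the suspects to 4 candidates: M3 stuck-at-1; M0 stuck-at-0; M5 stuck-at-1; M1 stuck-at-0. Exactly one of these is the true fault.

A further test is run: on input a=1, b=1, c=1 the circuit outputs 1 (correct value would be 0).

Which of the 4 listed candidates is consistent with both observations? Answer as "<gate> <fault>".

M5 stuck-at-1

Evaluate each candidate on input a=1, b=1, c=1:
  M3 stuck-at-1: M0=0, M1=0, M2=0, M3=1 [stuck-at-1], M4=0, M5=0, M6=0 → 0 — eliminated
  M0 stuck-at-0: M0=0 [stuck-at-0], M1=0, M2=0, M3=1, M4=0, M5=0, M6=0 → 0 — eliminated
  M5 stuck-at-1: M0=0, M1=0, M2=0, M3=1, M4=0, M5=1 [stuck-at-1], M6=1 → 1 — matches
  M1 stuck-at-0: M0=0, M1=0 [stuck-at-0], M2=0, M3=1, M4=0, M5=0, M6=0 → 0 — eliminated
Only M5 stuck-at-1 reproduces the observed 1.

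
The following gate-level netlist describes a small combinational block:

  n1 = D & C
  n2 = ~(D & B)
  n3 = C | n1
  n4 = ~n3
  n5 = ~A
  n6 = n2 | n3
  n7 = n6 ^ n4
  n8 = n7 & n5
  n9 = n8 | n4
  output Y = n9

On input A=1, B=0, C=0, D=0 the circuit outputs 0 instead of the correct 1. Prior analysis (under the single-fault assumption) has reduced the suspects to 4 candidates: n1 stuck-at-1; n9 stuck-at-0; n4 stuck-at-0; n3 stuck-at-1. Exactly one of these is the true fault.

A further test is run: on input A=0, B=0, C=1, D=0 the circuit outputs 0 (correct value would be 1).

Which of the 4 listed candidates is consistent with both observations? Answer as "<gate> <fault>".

Evaluate each candidate on input A=0, B=0, C=1, D=0:
  n1 stuck-at-1: n1=1 [stuck-at-1], n2=1, n3=1, n4=0, n5=1, n6=1, n7=1, n8=1, n9=1 → 1 — eliminated
  n9 stuck-at-0: n1=0, n2=1, n3=1, n4=0, n5=1, n6=1, n7=1, n8=1, n9=0 [stuck-at-0] → 0 — matches
  n4 stuck-at-0: n1=0, n2=1, n3=1, n4=0 [stuck-at-0], n5=1, n6=1, n7=1, n8=1, n9=1 → 1 — eliminated
  n3 stuck-at-1: n1=0, n2=1, n3=1 [stuck-at-1], n4=0, n5=1, n6=1, n7=1, n8=1, n9=1 → 1 — eliminated
Only n9 stuck-at-0 reproduces the observed 0.

n9 stuck-at-0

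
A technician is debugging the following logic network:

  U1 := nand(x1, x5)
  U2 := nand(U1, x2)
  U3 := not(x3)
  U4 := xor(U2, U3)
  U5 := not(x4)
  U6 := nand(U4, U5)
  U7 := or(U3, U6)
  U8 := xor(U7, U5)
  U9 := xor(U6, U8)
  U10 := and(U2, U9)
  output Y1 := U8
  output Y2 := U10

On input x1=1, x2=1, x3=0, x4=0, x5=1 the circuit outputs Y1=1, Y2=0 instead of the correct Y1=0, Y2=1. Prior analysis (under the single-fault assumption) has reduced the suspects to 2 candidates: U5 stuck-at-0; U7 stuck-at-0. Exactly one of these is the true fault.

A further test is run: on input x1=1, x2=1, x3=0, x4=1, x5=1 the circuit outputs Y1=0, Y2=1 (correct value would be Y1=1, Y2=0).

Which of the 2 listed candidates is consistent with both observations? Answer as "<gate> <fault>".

U7 stuck-at-0

Evaluate each candidate on input x1=1, x2=1, x3=0, x4=1, x5=1:
  U5 stuck-at-0: U1=0, U2=1, U3=1, U4=0, U5=0 [stuck-at-0], U6=1, U7=1, U8=1, U9=0, U10=0 → Y1=1, Y2=0 — eliminated
  U7 stuck-at-0: U1=0, U2=1, U3=1, U4=0, U5=0, U6=1, U7=0 [stuck-at-0], U8=0, U9=1, U10=1 → Y1=0, Y2=1 — matches
Only U7 stuck-at-0 reproduces the observed Y1=0, Y2=1.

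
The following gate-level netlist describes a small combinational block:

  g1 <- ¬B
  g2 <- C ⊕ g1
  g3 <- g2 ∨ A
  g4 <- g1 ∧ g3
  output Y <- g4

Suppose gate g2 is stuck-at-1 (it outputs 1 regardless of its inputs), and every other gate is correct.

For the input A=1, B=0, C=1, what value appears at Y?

1

Propagate with g2 forced: g1=1, g2=1 [stuck-at-1], g3=1, g4=1.
So Y = 1. (Same as the fault-free value — the fault is masked on this input.)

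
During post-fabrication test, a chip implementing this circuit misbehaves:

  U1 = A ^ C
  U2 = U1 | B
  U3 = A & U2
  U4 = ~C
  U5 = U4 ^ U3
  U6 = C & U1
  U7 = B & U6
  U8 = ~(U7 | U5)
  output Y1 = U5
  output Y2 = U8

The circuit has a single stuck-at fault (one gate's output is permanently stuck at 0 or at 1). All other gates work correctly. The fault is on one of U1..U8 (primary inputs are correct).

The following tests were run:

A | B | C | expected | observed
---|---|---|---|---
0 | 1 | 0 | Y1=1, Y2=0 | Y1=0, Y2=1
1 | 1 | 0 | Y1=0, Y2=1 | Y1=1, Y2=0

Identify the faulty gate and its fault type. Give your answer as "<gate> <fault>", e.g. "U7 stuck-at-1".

U4 stuck-at-0

Fault-free values for test 1 (A=0, B=1, C=0): U1=0, U2=1, U3=0, U4=1, U5=1, U6=0, U7=0, U8=0, giving Y1=1, Y2=0. Observed Y1=0, Y2=1.
Test 1: faults giving observed Y1=0, Y2=1 are {U3 stuck-at-1, U4 stuck-at-0, U5 stuck-at-0}.
Test 2 (A=1, B=1, C=0): fault-free U1=1, U2=1, U3=1, U4=1, U5=0, U6=0, U7=0, U8=1 → Y1=0, Y2=1; observed Y1=1, Y2=0. Eliminates U3 stuck-at-1, U5 stuck-at-0.
Only U4 stuck-at-0 is consistent with every test.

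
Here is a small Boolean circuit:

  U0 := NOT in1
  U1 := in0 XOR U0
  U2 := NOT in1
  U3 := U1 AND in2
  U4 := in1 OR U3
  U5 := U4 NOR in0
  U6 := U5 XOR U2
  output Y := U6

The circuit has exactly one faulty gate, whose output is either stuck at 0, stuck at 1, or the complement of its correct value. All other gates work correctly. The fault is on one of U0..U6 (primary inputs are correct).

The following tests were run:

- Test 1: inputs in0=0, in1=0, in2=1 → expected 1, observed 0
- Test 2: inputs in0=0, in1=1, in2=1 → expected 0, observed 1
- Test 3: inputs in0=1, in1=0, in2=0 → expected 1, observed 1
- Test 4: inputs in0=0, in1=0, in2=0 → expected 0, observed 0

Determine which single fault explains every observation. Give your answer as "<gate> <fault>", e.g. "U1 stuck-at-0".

U4 stuck-at-0

Fault-free values for test 1 (in0=0, in1=0, in2=1): U0=1, U1=1, U2=1, U3=1, U4=1, U5=0, U6=1, giving Y=1. Observed 0.
Test 1: faults giving observed 0 are {U0 stuck-at-0, U0 inverted output, U1 stuck-at-0, U1 inverted output, U2 stuck-at-0, U2 inverted output, U3 stuck-at-0, U3 inverted output, U4 stuck-at-0, U4 inverted output, U5 stuck-at-1, U5 inverted output, U6 stuck-at-0, U6 inverted output}.
Test 2 (in0=0, in1=1, in2=1): fault-free U0=0, U1=0, U2=0, U3=0, U4=1, U5=0, U6=0 → 0; observed 1. Eliminates U0 stuck-at-0, U0 inverted output, U1 stuck-at-0, U1 inverted output, U2 stuck-at-0, U3 stuck-at-0, U3 inverted output, U6 stuck-at-0.
Test 3 (in0=1, in1=0, in2=0): fault-free U0=1, U1=0, U2=1, U3=0, U4=0, U5=0, U6=1 → 1; observed 1. Eliminates U2 inverted output, U5 stuck-at-1, U5 inverted output, U6 inverted output.
Test 4 (in0=0, in1=0, in2=0): fault-free U0=1, U1=1, U2=1, U3=0, U4=0, U5=1, U6=0 → 0; observed 0. Eliminates U4 inverted output.
Only U4 stuck-at-0 is consistent with every test.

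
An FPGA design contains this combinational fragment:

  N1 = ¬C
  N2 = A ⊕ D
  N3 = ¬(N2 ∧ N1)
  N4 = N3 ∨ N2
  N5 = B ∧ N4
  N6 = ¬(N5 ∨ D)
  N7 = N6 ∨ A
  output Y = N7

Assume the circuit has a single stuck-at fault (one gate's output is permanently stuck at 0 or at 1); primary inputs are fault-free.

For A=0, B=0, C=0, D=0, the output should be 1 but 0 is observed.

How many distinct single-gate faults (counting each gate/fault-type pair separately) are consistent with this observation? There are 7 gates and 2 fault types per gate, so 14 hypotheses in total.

3

Fault-free: N1=1, N2=0, N3=1, N4=1, N5=0, N6=1, N7=1 → 1. Observed 0.
  N1 stuck-at-0: output 1 ✗
  N1 stuck-at-1: output 1 ✗
  N2 stuck-at-0: output 1 ✗
  N2 stuck-at-1: output 1 ✗
  N3 stuck-at-0: output 1 ✗
  N3 stuck-at-1: output 1 ✗
  N4 stuck-at-0: output 1 ✗
  N4 stuck-at-1: output 1 ✗
  N5 stuck-at-0: output 1 ✗
  N5 stuck-at-1: output 0 ✓
  N6 stuck-at-0: output 0 ✓
  N6 stuck-at-1: output 1 ✗
  N7 stuck-at-0: output 0 ✓
  N7 stuck-at-1: output 1 ✗
Consistent faults: {N5 stuck-at-1, N6 stuck-at-0, N7 stuck-at-0} — 3 in all.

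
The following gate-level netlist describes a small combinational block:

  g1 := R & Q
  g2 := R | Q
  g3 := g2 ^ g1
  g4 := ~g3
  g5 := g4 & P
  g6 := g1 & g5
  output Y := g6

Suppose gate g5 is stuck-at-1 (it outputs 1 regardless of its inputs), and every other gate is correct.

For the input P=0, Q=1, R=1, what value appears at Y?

1

Propagate with g5 forced: g1=1, g2=1, g3=0, g4=1, g5=1 [stuck-at-1], g6=1.
So Y = 1. (Without the fault it would be 0.)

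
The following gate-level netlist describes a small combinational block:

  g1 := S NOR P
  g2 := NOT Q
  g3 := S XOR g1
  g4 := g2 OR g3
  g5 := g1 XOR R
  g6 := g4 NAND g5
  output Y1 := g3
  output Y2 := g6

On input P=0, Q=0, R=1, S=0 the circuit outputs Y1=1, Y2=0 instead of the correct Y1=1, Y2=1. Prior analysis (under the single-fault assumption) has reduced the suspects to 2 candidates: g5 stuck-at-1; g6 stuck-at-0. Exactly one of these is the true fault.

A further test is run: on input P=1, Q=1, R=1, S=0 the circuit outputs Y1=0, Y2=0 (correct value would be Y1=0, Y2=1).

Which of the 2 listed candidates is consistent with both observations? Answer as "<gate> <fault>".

g6 stuck-at-0

Evaluate each candidate on input P=1, Q=1, R=1, S=0:
  g5 stuck-at-1: g1=0, g2=0, g3=0, g4=0, g5=1 [stuck-at-1], g6=1 → Y1=0, Y2=1 — eliminated
  g6 stuck-at-0: g1=0, g2=0, g3=0, g4=0, g5=1, g6=0 [stuck-at-0] → Y1=0, Y2=0 — matches
Only g6 stuck-at-0 reproduces the observed Y1=0, Y2=0.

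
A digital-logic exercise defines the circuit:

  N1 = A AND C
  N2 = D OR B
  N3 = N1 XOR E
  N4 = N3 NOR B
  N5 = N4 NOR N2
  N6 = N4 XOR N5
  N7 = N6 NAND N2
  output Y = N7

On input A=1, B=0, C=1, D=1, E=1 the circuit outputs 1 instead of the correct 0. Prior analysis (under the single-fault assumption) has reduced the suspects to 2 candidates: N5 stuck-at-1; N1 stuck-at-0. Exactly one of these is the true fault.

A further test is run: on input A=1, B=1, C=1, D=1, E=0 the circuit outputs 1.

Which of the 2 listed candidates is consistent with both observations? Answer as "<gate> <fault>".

Evaluate each candidate on input A=1, B=1, C=1, D=1, E=0:
  N5 stuck-at-1: N1=1, N2=1, N3=1, N4=0, N5=1 [stuck-at-1], N6=1, N7=0 → 0 — eliminated
  N1 stuck-at-0: N1=0 [stuck-at-0], N2=1, N3=0, N4=0, N5=0, N6=0, N7=1 → 1 — matches
Only N1 stuck-at-0 reproduces the observed 1.

N1 stuck-at-0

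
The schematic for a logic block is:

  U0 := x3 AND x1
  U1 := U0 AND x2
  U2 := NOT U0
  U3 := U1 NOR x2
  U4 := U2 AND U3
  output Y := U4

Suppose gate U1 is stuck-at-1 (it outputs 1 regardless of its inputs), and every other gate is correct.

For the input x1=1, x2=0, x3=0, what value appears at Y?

Propagate with U1 forced: U0=0, U1=1 [stuck-at-1], U2=1, U3=0, U4=0.
So Y = 0. (Without the fault it would be 1.)

0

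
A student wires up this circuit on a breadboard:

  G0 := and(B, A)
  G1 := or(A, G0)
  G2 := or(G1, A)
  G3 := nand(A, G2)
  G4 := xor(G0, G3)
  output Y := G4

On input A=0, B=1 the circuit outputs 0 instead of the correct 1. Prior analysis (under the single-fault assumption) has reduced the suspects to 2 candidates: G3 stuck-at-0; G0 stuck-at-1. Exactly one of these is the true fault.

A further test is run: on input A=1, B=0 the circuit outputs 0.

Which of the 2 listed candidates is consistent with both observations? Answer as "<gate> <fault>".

Evaluate each candidate on input A=1, B=0:
  G3 stuck-at-0: G0=0, G1=1, G2=1, G3=0 [stuck-at-0], G4=0 → 0 — matches
  G0 stuck-at-1: G0=1 [stuck-at-1], G1=1, G2=1, G3=0, G4=1 → 1 — eliminated
Only G3 stuck-at-0 reproduces the observed 0.

G3 stuck-at-0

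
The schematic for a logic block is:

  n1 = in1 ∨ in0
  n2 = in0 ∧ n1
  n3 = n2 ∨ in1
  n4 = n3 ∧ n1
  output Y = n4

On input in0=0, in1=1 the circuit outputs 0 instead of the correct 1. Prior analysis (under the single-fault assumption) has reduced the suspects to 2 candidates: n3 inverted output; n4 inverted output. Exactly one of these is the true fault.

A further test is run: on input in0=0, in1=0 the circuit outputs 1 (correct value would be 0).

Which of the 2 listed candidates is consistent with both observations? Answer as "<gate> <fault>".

n4 inverted output

Evaluate each candidate on input in0=0, in1=0:
  n3 inverted output: n1=0, n2=0, n3=1 [inverted output], n4=0 → 0 — eliminated
  n4 inverted output: n1=0, n2=0, n3=0, n4=1 [inverted output] → 1 — matches
Only n4 inverted output reproduces the observed 1.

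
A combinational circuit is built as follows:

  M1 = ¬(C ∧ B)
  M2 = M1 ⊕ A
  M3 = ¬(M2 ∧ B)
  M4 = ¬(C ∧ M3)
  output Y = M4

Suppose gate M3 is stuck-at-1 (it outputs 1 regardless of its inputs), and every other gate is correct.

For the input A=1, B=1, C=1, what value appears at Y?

Propagate with M3 forced: M1=0, M2=1, M3=1 [stuck-at-1], M4=0.
So Y = 0. (Without the fault it would be 1.)

0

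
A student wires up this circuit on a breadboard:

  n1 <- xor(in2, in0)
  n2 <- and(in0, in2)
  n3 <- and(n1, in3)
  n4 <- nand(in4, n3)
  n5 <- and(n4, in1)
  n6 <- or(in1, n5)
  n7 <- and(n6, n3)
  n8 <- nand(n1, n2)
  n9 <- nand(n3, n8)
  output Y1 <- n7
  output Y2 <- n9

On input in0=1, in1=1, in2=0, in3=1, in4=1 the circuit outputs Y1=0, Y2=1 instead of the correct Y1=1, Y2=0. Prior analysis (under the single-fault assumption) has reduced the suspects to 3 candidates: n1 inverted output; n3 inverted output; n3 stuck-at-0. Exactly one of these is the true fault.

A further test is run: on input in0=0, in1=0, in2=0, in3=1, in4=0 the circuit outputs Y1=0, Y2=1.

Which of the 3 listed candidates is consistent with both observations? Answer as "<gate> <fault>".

n3 stuck-at-0

Evaluate each candidate on input in0=0, in1=0, in2=0, in3=1, in4=0:
  n1 inverted output: n1=1 [inverted output], n2=0, n3=1, n4=1, n5=0, n6=0, n7=0, n8=1, n9=0 → Y1=0, Y2=0 — eliminated
  n3 inverted output: n1=0, n2=0, n3=1 [inverted output], n4=1, n5=0, n6=0, n7=0, n8=1, n9=0 → Y1=0, Y2=0 — eliminated
  n3 stuck-at-0: n1=0, n2=0, n3=0 [stuck-at-0], n4=1, n5=0, n6=0, n7=0, n8=1, n9=1 → Y1=0, Y2=1 — matches
Only n3 stuck-at-0 reproduces the observed Y1=0, Y2=1.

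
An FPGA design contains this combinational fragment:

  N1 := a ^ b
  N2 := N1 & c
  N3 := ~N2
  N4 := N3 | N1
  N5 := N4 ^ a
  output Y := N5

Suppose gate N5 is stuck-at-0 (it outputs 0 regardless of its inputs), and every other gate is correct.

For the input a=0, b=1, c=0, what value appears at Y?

0

Propagate with N5 forced: N1=1, N2=0, N3=1, N4=1, N5=0 [stuck-at-0].
So Y = 0. (Without the fault it would be 1.)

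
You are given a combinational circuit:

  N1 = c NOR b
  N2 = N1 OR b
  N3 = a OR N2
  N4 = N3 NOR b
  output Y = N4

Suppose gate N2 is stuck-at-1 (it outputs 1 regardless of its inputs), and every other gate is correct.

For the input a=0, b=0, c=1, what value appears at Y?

0

Propagate with N2 forced: N1=0, N2=1 [stuck-at-1], N3=1, N4=0.
So Y = 0. (Without the fault it would be 1.)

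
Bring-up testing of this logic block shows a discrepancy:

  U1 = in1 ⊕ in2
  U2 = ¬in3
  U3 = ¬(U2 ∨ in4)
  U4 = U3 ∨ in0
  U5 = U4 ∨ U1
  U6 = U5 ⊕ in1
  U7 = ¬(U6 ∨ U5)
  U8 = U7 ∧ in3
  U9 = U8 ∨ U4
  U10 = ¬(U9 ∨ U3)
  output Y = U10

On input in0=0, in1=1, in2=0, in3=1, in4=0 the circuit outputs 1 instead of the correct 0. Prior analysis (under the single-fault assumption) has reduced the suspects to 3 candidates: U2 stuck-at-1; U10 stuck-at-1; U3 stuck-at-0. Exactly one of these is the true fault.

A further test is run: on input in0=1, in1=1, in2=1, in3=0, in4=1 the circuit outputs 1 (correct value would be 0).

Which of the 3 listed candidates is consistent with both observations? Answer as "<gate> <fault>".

Evaluate each candidate on input in0=1, in1=1, in2=1, in3=0, in4=1:
  U2 stuck-at-1: U1=0, U2=1 [stuck-at-1], U3=0, U4=1, U5=1, U6=0, U7=0, U8=0, U9=1, U10=0 → 0 — eliminated
  U10 stuck-at-1: U1=0, U2=1, U3=0, U4=1, U5=1, U6=0, U7=0, U8=0, U9=1, U10=1 [stuck-at-1] → 1 — matches
  U3 stuck-at-0: U1=0, U2=1, U3=0 [stuck-at-0], U4=1, U5=1, U6=0, U7=0, U8=0, U9=1, U10=0 → 0 — eliminated
Only U10 stuck-at-1 reproduces the observed 1.

U10 stuck-at-1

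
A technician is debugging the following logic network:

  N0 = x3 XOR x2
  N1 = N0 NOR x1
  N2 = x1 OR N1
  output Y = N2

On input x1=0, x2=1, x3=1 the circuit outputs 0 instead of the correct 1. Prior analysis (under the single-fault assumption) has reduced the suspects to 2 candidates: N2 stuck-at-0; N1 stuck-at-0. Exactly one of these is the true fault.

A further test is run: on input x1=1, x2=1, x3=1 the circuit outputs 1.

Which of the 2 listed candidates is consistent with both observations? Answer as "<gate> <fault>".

Evaluate each candidate on input x1=1, x2=1, x3=1:
  N2 stuck-at-0: N0=0, N1=0, N2=0 [stuck-at-0] → 0 — eliminated
  N1 stuck-at-0: N0=0, N1=0 [stuck-at-0], N2=1 → 1 — matches
Only N1 stuck-at-0 reproduces the observed 1.

N1 stuck-at-0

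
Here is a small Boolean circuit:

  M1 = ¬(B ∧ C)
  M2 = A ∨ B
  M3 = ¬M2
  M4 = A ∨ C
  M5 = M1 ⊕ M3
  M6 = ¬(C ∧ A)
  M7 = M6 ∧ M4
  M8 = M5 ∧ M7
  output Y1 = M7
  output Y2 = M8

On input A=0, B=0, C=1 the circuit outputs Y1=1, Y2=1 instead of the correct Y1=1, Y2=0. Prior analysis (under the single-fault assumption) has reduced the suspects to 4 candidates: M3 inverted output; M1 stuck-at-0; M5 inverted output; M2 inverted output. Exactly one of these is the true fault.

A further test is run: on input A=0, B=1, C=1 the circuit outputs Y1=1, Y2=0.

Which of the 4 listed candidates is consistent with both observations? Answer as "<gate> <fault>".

M1 stuck-at-0

Evaluate each candidate on input A=0, B=1, C=1:
  M3 inverted output: M1=0, M2=1, M3=1 [inverted output], M4=1, M5=1, M6=1, M7=1, M8=1 → Y1=1, Y2=1 — eliminated
  M1 stuck-at-0: M1=0 [stuck-at-0], M2=1, M3=0, M4=1, M5=0, M6=1, M7=1, M8=0 → Y1=1, Y2=0 — matches
  M5 inverted output: M1=0, M2=1, M3=0, M4=1, M5=1 [inverted output], M6=1, M7=1, M8=1 → Y1=1, Y2=1 — eliminated
  M2 inverted output: M1=0, M2=0 [inverted output], M3=1, M4=1, M5=1, M6=1, M7=1, M8=1 → Y1=1, Y2=1 — eliminated
Only M1 stuck-at-0 reproduces the observed Y1=1, Y2=0.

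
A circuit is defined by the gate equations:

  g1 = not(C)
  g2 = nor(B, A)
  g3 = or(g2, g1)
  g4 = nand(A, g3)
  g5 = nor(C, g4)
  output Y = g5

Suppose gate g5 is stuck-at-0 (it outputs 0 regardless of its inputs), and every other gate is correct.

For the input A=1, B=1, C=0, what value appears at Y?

Propagate with g5 forced: g1=1, g2=0, g3=1, g4=0, g5=0 [stuck-at-0].
So Y = 0. (Without the fault it would be 1.)

0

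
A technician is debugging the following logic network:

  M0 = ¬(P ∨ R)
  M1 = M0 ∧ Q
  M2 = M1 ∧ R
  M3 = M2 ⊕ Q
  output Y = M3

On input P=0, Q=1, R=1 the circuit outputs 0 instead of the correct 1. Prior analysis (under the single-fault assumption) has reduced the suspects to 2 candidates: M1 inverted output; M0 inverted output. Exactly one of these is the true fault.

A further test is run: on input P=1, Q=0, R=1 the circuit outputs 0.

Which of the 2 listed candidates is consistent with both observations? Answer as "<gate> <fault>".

Evaluate each candidate on input P=1, Q=0, R=1:
  M1 inverted output: M0=0, M1=1 [inverted output], M2=1, M3=1 → 1 — eliminated
  M0 inverted output: M0=1 [inverted output], M1=0, M2=0, M3=0 → 0 — matches
Only M0 inverted output reproduces the observed 0.

M0 inverted output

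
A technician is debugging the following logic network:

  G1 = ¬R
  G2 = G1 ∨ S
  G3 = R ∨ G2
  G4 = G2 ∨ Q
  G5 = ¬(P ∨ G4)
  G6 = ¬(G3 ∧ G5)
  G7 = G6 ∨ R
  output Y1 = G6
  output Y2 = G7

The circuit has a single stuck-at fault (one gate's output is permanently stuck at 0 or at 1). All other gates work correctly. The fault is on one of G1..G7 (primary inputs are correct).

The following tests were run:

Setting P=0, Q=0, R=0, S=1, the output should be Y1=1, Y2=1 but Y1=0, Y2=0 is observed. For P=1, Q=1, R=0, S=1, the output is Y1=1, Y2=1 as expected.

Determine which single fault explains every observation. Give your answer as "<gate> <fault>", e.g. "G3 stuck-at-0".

G4 stuck-at-0

Fault-free values for test 1 (P=0, Q=0, R=0, S=1): G1=1, G2=1, G3=1, G4=1, G5=0, G6=1, G7=1, giving Y1=1, Y2=1. Observed Y1=0, Y2=0.
Test 1: faults giving observed Y1=0, Y2=0 are {G4 stuck-at-0, G5 stuck-at-1, G6 stuck-at-0}.
Test 2 (P=1, Q=1, R=0, S=1): fault-free G1=1, G2=1, G3=1, G4=1, G5=0, G6=1, G7=1 → Y1=1, Y2=1; observed Y1=1, Y2=1. Eliminates G5 stuck-at-1, G6 stuck-at-0.
Only G4 stuck-at-0 is consistent with every test.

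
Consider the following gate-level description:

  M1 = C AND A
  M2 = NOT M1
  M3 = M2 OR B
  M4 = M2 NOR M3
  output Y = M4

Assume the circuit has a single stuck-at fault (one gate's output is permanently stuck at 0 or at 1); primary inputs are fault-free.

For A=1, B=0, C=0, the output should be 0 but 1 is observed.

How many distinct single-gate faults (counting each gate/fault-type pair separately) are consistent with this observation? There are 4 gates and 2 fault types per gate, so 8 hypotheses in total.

3

Fault-free: M1=0, M2=1, M3=1, M4=0 → 0. Observed 1.
  M1 stuck-at-0: output 0 ✗
  M1 stuck-at-1: output 1 ✓
  M2 stuck-at-0: output 1 ✓
  M2 stuck-at-1: output 0 ✗
  M3 stuck-at-0: output 0 ✗
  M3 stuck-at-1: output 0 ✗
  M4 stuck-at-0: output 0 ✗
  M4 stuck-at-1: output 1 ✓
Consistent faults: {M1 stuck-at-1, M2 stuck-at-0, M4 stuck-at-1} — 3 in all.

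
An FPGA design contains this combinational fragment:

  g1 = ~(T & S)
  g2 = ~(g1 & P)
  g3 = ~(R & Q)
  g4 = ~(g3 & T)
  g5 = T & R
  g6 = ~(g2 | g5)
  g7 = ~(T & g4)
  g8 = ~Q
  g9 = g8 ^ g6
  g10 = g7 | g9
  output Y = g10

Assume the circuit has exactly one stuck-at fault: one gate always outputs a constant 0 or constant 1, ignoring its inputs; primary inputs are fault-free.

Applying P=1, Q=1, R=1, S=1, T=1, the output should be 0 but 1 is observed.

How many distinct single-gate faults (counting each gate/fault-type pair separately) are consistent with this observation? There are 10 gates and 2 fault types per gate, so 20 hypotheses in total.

7

Fault-free: g1=0, g2=1, g3=0, g4=1, g5=1, g6=0, g7=0, g8=0, g9=0, g10=0 → 0. Observed 1.
  g1: none of the 2 fault types match ✗
  g2: none of the 2 fault types match ✗
  g3: stuck-at-1 ✓; others ✗
  g4: stuck-at-0 ✓; others ✗
  g5: none of the 2 fault types match ✗
  g6: stuck-at-1 ✓; others ✗
  g7: stuck-at-1 ✓; others ✗
  g8: stuck-at-1 ✓; others ✗
  g9: stuck-at-1 ✓; others ✗
  g10: stuck-at-1 ✓; others ✗
Consistent faults: {g3 stuck-at-1, g4 stuck-at-0, g6 stuck-at-1, g7 stuck-at-1, g8 stuck-at-1, g9 stuck-at-1, g10 stuck-at-1} — 7 in all.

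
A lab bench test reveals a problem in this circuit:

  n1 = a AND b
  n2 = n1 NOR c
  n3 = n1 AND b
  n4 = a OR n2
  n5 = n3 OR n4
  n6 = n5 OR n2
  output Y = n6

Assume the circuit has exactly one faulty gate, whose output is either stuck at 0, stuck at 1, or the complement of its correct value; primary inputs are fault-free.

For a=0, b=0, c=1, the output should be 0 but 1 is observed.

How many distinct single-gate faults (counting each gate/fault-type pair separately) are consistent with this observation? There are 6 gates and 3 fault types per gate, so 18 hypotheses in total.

10

Fault-free: n1=0, n2=0, n3=0, n4=0, n5=0, n6=0 → 0. Observed 1.
  n1: none of the 3 fault types match ✗
  n2: stuck-at-1, inverted output ✓; others ✗
  n3: stuck-at-1, inverted output ✓; others ✗
  n4: stuck-at-1, inverted output ✓; others ✗
  n5: stuck-at-1, inverted output ✓; others ✗
  n6: stuck-at-1, inverted output ✓; others ✗
Consistent faults: {n2 stuck-at-1, n2 inverted output, n3 stuck-at-1, n3 inverted output, n4 stuck-at-1, n4 inverted output, n5 stuck-at-1, n5 inverted output, n6 stuck-at-1, n6 inverted output} — 10 in all.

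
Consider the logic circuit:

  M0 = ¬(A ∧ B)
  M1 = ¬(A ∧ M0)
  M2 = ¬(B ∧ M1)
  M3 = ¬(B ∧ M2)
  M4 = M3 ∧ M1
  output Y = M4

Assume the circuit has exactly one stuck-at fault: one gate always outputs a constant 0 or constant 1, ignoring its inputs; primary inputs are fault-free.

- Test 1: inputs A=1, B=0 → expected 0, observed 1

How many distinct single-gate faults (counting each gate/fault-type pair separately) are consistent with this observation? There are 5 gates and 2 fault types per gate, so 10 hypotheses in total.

3

Fault-free: M0=1, M1=0, M2=1, M3=1, M4=0 → 0. Observed 1.
  M0 stuck-at-0: output 1 ✓
  M0 stuck-at-1: output 0 ✗
  M1 stuck-at-0: output 0 ✗
  M1 stuck-at-1: output 1 ✓
  M2 stuck-at-0: output 0 ✗
  M2 stuck-at-1: output 0 ✗
  M3 stuck-at-0: output 0 ✗
  M3 stuck-at-1: output 0 ✗
  M4 stuck-at-0: output 0 ✗
  M4 stuck-at-1: output 1 ✓
Consistent faults: {M0 stuck-at-0, M1 stuck-at-1, M4 stuck-at-1} — 3 in all.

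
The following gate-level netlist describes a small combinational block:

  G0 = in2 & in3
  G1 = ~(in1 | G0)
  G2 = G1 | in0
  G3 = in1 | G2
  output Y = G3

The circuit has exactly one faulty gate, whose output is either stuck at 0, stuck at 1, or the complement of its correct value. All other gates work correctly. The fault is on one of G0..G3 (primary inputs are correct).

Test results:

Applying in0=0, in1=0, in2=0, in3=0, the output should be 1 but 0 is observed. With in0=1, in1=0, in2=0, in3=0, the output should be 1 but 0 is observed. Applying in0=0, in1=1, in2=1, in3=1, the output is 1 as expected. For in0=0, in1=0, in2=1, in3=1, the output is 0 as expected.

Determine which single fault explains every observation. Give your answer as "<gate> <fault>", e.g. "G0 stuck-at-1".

G2 stuck-at-0

Fault-free values for test 1 (in0=0, in1=0, in2=0, in3=0): G0=0, G1=1, G2=1, G3=1, giving Y=1. Observed 0.
Test 1: faults giving observed 0 are {G0 stuck-at-1, G0 inverted output, G1 stuck-at-0, G1 inverted output, G2 stuck-at-0, G2 inverted output, G3 stuck-at-0, G3 inverted output}.
Test 2 (in0=1, in1=0, in2=0, in3=0): fault-free G0=0, G1=1, G2=1, G3=1 → 1; observed 0. Eliminates G0 stuck-at-1, G0 inverted output, G1 stuck-at-0, G1 inverted output.
Test 3 (in0=0, in1=1, in2=1, in3=1): fault-free G0=1, G1=0, G2=0, G3=1 → 1; observed 1. Eliminates G3 stuck-at-0, G3 inverted output.
Test 4 (in0=0, in1=0, in2=1, in3=1): fault-free G0=1, G1=0, G2=0, G3=0 → 0; observed 0. Eliminates G2 inverted output.
Only G2 stuck-at-0 is consistent with every test.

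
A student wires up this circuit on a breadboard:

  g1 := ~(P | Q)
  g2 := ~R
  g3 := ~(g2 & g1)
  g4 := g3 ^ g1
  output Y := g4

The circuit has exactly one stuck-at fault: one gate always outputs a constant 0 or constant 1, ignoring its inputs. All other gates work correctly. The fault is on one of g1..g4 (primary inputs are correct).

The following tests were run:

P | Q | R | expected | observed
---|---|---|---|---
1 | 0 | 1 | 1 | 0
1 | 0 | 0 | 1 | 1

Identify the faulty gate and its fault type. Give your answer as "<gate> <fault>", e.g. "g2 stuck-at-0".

Fault-free values for test 1 (P=1, Q=0, R=1): g1=0, g2=0, g3=1, g4=1, giving Y=1. Observed 0.
Test 1: faults giving observed 0 are {g1 stuck-at-1, g3 stuck-at-0, g4 stuck-at-0}.
Test 2 (P=1, Q=0, R=0): fault-free g1=0, g2=1, g3=1, g4=1 → 1; observed 1. Eliminates g3 stuck-at-0, g4 stuck-at-0.
Only g1 stuck-at-1 is consistent with every test.

g1 stuck-at-1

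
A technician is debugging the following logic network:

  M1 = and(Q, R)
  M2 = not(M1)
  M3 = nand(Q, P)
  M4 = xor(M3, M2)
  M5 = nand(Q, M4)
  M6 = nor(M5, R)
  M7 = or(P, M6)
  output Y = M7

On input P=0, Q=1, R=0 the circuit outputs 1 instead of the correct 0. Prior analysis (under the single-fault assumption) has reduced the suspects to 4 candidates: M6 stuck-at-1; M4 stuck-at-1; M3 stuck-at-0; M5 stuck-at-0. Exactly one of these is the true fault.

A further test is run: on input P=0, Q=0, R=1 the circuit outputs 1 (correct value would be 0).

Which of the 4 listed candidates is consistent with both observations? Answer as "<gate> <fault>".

Evaluate each candidate on input P=0, Q=0, R=1:
  M6 stuck-at-1: M1=0, M2=1, M3=1, M4=0, M5=1, M6=1 [stuck-at-1], M7=1 → 1 — matches
  M4 stuck-at-1: M1=0, M2=1, M3=1, M4=1 [stuck-at-1], M5=1, M6=0, M7=0 → 0 — eliminated
  M3 stuck-at-0: M1=0, M2=1, M3=0 [stuck-at-0], M4=1, M5=1, M6=0, M7=0 → 0 — eliminated
  M5 stuck-at-0: M1=0, M2=1, M3=1, M4=0, M5=0 [stuck-at-0], M6=0, M7=0 → 0 — eliminated
Only M6 stuck-at-1 reproduces the observed 1.

M6 stuck-at-1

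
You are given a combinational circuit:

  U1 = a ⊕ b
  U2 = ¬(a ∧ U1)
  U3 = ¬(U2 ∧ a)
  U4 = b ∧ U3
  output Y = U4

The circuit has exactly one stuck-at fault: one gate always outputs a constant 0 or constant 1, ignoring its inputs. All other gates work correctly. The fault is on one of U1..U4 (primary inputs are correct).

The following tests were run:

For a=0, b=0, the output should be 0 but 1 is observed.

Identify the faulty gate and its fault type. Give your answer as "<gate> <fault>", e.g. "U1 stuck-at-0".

U4 stuck-at-1

Fault-free values for test 1 (a=0, b=0): U1=0, U2=1, U3=1, U4=0, giving Y=0. Observed 1.
Test 1: faults giving observed 1 are {U4 stuck-at-1}.
Only U4 stuck-at-1 is consistent with every test.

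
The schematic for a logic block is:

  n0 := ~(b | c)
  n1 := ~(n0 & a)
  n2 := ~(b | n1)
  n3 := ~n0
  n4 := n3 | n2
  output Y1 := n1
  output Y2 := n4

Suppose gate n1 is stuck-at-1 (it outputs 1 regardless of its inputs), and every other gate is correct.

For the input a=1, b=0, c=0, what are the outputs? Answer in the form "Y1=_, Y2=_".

Propagate with n1 forced: n0=1, n1=1 [stuck-at-1], n2=0, n3=0, n4=0.
So the outputs are Y1=1, Y2=0. (Without the fault they would be Y1=0, Y2=1.)

Y1=1, Y2=0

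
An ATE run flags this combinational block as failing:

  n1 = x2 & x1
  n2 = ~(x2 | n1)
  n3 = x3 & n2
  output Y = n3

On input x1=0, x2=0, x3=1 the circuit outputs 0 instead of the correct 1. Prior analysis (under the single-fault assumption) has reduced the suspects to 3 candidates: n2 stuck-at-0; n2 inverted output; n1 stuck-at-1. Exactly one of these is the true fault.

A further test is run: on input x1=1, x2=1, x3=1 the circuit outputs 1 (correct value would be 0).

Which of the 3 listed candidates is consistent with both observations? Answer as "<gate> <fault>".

Evaluate each candidate on input x1=1, x2=1, x3=1:
  n2 stuck-at-0: n1=1, n2=0 [stuck-at-0], n3=0 → 0 — eliminated
  n2 inverted output: n1=1, n2=1 [inverted output], n3=1 → 1 — matches
  n1 stuck-at-1: n1=1 [stuck-at-1], n2=0, n3=0 → 0 — eliminated
Only n2 inverted output reproduces the observed 1.

n2 inverted output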